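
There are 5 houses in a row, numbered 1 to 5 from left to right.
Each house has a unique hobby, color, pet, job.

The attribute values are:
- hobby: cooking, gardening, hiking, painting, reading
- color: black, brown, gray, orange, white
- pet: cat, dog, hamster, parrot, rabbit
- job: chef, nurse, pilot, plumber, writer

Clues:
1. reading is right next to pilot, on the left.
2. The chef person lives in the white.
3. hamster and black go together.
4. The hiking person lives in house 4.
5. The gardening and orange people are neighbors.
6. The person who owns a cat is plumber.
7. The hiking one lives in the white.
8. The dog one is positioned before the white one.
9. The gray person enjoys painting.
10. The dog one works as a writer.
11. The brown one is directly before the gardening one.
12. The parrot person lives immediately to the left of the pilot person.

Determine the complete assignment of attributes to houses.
Solution:

House | Hobby | Color | Pet | Job
---------------------------------
  1   | reading | brown | parrot | nurse
  2   | gardening | black | hamster | pilot
  3   | cooking | orange | dog | writer
  4   | hiking | white | rabbit | chef
  5   | painting | gray | cat | plumber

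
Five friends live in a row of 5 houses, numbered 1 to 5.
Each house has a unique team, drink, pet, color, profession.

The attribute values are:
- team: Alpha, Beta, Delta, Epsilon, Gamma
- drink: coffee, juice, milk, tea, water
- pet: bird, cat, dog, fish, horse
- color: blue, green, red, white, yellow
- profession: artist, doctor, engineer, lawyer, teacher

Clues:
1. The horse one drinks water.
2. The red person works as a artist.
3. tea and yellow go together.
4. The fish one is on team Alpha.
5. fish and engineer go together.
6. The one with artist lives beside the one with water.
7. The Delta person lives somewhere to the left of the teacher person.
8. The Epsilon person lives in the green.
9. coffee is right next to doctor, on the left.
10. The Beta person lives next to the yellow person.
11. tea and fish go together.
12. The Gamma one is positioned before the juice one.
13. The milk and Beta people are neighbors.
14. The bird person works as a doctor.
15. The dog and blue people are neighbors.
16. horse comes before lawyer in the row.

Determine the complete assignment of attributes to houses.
Solution:

House | Team | Drink | Pet | Color | Profession
-----------------------------------------------
  1   | Delta | milk | dog | red | artist
  2   | Beta | water | horse | blue | teacher
  3   | Alpha | tea | fish | yellow | engineer
  4   | Gamma | coffee | cat | white | lawyer
  5   | Epsilon | juice | bird | green | doctor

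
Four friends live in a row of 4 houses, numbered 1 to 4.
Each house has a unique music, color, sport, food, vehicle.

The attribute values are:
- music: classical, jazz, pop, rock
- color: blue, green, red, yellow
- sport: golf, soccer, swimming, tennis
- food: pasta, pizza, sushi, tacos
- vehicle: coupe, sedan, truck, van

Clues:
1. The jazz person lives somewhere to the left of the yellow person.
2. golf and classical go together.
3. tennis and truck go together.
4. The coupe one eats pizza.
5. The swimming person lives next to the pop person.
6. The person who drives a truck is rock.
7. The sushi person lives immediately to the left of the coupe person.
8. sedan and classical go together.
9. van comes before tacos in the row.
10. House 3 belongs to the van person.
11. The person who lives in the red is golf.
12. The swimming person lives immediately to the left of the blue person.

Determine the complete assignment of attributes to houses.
Solution:

House | Music | Color | Sport | Food | Vehicle
----------------------------------------------
  1   | classical | red | golf | sushi | sedan
  2   | jazz | green | swimming | pizza | coupe
  3   | pop | blue | soccer | pasta | van
  4   | rock | yellow | tennis | tacos | truck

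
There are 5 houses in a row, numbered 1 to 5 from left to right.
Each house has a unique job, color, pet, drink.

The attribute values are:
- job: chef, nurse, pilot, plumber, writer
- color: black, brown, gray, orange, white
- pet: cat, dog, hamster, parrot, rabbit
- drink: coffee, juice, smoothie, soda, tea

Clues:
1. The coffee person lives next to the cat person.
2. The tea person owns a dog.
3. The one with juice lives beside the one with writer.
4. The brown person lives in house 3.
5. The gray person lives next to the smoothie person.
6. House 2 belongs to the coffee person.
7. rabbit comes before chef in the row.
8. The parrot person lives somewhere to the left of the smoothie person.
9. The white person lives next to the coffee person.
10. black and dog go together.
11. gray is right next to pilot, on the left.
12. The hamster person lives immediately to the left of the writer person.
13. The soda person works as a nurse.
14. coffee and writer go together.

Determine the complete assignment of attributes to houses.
Solution:

House | Job | Color | Pet | Drink
---------------------------------
  1   | plumber | white | hamster | juice
  2   | writer | gray | parrot | coffee
  3   | pilot | brown | cat | smoothie
  4   | nurse | orange | rabbit | soda
  5   | chef | black | dog | tea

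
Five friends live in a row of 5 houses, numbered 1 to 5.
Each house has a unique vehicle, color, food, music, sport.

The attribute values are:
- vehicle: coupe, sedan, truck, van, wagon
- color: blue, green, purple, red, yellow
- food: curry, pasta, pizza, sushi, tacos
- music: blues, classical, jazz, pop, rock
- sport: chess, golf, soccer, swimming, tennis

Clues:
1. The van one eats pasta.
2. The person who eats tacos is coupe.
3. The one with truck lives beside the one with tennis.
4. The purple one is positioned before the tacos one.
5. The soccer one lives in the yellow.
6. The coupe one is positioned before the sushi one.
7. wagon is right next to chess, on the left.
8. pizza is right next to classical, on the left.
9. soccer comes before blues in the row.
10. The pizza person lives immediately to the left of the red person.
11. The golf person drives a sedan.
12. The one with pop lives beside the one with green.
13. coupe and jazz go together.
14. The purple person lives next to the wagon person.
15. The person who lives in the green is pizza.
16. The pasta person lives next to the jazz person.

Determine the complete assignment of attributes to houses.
Solution:

House | Vehicle | Color | Food | Music | Sport
----------------------------------------------
  1   | truck | purple | curry | pop | swimming
  2   | wagon | green | pizza | rock | tennis
  3   | van | red | pasta | classical | chess
  4   | coupe | yellow | tacos | jazz | soccer
  5   | sedan | blue | sushi | blues | golf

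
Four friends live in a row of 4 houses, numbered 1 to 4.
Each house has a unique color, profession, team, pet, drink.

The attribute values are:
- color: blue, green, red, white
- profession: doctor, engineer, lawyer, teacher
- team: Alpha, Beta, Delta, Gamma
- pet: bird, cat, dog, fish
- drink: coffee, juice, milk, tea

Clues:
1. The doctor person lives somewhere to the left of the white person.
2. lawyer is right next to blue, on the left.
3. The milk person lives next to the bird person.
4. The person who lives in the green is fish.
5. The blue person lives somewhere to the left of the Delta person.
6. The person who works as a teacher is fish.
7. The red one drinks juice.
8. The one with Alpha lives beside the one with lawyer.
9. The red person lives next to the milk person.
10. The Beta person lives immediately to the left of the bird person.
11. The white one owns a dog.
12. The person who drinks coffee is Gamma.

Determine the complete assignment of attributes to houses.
Solution:

House | Color | Profession | Team | Pet | Drink
-----------------------------------------------
  1   | red | doctor | Alpha | cat | juice
  2   | white | lawyer | Beta | dog | milk
  3   | blue | engineer | Gamma | bird | coffee
  4   | green | teacher | Delta | fish | tea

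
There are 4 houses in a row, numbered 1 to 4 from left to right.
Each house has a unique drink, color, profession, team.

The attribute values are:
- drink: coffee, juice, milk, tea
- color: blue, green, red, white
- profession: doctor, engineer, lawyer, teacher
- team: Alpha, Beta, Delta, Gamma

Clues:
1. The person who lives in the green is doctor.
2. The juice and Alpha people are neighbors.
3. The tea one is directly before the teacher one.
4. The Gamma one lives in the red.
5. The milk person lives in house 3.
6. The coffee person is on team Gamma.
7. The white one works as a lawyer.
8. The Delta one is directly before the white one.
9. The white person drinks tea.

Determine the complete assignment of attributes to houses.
Solution:

House | Drink | Color | Profession | Team
-----------------------------------------
  1   | juice | green | doctor | Delta
  2   | tea | white | lawyer | Alpha
  3   | milk | blue | teacher | Beta
  4   | coffee | red | engineer | Gamma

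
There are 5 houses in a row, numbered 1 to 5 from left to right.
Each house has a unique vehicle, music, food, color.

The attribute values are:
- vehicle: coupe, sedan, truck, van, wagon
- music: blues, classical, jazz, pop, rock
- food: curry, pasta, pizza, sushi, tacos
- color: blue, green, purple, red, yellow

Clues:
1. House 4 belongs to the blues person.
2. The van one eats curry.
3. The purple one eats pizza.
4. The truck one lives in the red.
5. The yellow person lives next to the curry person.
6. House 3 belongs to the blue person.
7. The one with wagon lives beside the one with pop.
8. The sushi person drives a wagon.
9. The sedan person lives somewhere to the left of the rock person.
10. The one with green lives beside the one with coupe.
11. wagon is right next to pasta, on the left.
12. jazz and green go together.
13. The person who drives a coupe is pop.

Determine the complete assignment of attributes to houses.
Solution:

House | Vehicle | Music | Food | Color
--------------------------------------
  1   | wagon | jazz | sushi | green
  2   | coupe | pop | pasta | yellow
  3   | van | classical | curry | blue
  4   | sedan | blues | pizza | purple
  5   | truck | rock | tacos | red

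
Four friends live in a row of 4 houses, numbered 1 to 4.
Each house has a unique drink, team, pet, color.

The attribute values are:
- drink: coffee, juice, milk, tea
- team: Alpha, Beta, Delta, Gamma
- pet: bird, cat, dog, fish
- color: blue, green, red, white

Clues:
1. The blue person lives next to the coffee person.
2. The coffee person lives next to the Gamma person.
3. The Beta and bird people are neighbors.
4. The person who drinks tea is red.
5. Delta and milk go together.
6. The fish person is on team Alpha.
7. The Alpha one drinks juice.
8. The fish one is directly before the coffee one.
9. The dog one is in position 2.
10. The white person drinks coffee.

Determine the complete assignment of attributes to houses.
Solution:

House | Drink | Team | Pet | Color
----------------------------------
  1   | juice | Alpha | fish | blue
  2   | coffee | Beta | dog | white
  3   | tea | Gamma | bird | red
  4   | milk | Delta | cat | green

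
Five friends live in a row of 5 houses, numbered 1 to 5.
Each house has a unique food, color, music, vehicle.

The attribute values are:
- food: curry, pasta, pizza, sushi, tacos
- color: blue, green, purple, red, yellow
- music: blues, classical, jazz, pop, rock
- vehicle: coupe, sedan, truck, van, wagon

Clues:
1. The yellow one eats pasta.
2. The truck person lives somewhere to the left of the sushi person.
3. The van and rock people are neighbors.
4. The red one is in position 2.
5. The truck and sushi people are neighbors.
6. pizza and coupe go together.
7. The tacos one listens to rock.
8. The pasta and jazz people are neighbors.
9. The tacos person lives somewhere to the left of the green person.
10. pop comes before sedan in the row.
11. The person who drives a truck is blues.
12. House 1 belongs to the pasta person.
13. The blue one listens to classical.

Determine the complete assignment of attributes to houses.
Solution:

House | Food | Color | Music | Vehicle
--------------------------------------
  1   | pasta | yellow | blues | truck
  2   | sushi | red | jazz | van
  3   | tacos | purple | rock | wagon
  4   | pizza | green | pop | coupe
  5   | curry | blue | classical | sedan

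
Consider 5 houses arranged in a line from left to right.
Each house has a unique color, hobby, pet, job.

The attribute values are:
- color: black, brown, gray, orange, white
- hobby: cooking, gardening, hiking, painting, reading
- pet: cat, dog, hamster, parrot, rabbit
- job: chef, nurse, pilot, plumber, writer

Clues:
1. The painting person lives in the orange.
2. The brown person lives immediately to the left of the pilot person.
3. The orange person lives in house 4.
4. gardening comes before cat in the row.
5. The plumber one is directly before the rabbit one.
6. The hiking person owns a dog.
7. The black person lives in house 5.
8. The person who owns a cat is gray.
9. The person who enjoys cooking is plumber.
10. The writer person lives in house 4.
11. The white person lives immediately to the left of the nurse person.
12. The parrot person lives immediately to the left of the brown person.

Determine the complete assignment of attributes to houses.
Solution:

House | Color | Hobby | Pet | Job
---------------------------------
  1   | white | cooking | parrot | plumber
  2   | brown | gardening | rabbit | nurse
  3   | gray | reading | cat | pilot
  4   | orange | painting | hamster | writer
  5   | black | hiking | dog | chef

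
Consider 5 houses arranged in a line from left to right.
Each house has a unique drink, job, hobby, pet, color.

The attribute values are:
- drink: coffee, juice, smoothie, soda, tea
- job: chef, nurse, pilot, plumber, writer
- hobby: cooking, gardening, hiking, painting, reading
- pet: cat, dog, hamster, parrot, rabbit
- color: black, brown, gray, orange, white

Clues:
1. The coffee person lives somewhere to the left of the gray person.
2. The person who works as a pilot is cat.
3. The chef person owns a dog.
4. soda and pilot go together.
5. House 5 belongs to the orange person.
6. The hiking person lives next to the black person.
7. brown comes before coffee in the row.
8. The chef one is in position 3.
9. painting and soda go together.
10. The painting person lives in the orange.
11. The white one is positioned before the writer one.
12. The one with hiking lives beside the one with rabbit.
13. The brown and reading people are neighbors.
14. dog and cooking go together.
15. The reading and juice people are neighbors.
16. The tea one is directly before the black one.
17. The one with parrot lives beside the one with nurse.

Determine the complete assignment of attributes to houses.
Solution:

House | Drink | Job | Hobby | Pet | Color
-----------------------------------------
  1   | tea | plumber | hiking | parrot | brown
  2   | coffee | nurse | reading | rabbit | black
  3   | juice | chef | cooking | dog | white
  4   | smoothie | writer | gardening | hamster | gray
  5   | soda | pilot | painting | cat | orange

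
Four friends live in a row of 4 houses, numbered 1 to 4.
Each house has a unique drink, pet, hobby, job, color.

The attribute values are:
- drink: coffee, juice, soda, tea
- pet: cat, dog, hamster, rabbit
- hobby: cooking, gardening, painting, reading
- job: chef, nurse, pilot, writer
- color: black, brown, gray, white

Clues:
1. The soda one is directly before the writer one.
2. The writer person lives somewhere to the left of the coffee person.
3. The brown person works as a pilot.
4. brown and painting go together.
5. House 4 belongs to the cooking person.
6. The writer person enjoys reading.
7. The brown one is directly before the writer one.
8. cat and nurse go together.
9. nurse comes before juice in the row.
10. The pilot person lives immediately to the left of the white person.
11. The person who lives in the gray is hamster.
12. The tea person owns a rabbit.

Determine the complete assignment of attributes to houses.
Solution:

House | Drink | Pet | Hobby | Job | Color
-----------------------------------------
  1   | soda | dog | painting | pilot | brown
  2   | tea | rabbit | reading | writer | white
  3   | coffee | cat | gardening | nurse | black
  4   | juice | hamster | cooking | chef | gray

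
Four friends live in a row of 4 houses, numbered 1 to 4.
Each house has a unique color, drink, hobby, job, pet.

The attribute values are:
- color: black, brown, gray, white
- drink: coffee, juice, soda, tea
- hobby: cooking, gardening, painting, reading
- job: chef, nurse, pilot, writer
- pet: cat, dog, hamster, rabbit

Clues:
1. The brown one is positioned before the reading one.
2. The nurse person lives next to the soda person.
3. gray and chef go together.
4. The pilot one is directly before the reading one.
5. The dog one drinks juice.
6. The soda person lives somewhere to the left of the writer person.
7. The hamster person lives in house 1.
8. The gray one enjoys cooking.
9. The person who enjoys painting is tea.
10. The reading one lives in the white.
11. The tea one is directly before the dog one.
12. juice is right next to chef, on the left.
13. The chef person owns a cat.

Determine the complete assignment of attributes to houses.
Solution:

House | Color | Drink | Hobby | Job | Pet
-----------------------------------------
  1   | brown | tea | painting | pilot | hamster
  2   | white | juice | reading | nurse | dog
  3   | gray | soda | cooking | chef | cat
  4   | black | coffee | gardening | writer | rabbit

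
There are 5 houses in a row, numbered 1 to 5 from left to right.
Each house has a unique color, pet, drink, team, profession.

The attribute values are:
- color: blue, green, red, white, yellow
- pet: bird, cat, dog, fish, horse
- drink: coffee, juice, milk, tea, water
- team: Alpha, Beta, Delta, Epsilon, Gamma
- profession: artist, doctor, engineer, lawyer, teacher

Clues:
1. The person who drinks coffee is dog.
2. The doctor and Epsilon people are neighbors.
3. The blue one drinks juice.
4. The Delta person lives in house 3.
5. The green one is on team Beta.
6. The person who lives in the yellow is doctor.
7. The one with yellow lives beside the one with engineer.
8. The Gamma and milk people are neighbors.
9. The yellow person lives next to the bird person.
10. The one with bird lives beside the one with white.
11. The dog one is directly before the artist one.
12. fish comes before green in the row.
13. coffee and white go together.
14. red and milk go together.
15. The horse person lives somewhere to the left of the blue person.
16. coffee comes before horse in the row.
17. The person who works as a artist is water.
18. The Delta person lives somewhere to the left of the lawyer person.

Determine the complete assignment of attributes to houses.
Solution:

House | Color | Pet | Drink | Team | Profession
-----------------------------------------------
  1   | yellow | fish | tea | Gamma | doctor
  2   | red | bird | milk | Epsilon | engineer
  3   | white | dog | coffee | Delta | teacher
  4   | green | horse | water | Beta | artist
  5   | blue | cat | juice | Alpha | lawyer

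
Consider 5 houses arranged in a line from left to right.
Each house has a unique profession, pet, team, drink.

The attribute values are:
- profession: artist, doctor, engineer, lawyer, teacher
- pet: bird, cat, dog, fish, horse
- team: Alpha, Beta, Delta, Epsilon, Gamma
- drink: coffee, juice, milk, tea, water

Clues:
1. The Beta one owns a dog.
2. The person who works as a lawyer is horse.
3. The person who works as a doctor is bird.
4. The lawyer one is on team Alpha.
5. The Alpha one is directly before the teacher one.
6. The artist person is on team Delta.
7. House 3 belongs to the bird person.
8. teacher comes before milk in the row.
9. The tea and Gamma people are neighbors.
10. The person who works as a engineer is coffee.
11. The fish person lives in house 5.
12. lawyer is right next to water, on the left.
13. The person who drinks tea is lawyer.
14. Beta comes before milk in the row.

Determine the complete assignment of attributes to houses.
Solution:

House | Profession | Pet | Team | Drink
---------------------------------------
  1   | lawyer | horse | Alpha | tea
  2   | teacher | cat | Gamma | water
  3   | doctor | bird | Epsilon | juice
  4   | engineer | dog | Beta | coffee
  5   | artist | fish | Delta | milk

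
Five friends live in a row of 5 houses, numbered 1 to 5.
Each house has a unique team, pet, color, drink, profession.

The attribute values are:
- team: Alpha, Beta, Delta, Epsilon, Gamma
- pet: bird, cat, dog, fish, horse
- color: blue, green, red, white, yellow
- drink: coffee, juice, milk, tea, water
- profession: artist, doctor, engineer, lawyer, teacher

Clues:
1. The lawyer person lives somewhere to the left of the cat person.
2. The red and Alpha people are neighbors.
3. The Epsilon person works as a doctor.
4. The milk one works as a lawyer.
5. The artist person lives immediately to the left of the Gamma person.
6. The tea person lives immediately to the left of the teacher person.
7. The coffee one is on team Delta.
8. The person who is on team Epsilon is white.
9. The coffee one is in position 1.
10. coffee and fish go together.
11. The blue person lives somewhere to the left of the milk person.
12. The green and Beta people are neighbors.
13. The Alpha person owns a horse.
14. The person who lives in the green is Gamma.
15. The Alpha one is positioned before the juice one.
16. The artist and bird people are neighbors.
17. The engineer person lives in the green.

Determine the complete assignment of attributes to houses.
Solution:

House | Team | Pet | Color | Drink | Profession
-----------------------------------------------
  1   | Delta | fish | blue | coffee | artist
  2   | Gamma | bird | green | tea | engineer
  3   | Beta | dog | red | water | teacher
  4   | Alpha | horse | yellow | milk | lawyer
  5   | Epsilon | cat | white | juice | doctor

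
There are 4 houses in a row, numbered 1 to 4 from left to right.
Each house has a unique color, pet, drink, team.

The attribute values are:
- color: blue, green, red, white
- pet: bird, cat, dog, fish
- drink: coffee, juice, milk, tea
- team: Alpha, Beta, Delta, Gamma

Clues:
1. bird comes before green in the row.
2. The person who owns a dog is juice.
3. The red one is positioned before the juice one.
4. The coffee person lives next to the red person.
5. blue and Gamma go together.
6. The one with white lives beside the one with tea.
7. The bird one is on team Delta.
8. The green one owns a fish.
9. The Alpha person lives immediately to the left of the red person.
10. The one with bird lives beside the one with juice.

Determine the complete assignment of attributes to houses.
Solution:

House | Color | Pet | Drink | Team
----------------------------------
  1   | white | cat | coffee | Alpha
  2   | red | bird | tea | Delta
  3   | blue | dog | juice | Gamma
  4   | green | fish | milk | Beta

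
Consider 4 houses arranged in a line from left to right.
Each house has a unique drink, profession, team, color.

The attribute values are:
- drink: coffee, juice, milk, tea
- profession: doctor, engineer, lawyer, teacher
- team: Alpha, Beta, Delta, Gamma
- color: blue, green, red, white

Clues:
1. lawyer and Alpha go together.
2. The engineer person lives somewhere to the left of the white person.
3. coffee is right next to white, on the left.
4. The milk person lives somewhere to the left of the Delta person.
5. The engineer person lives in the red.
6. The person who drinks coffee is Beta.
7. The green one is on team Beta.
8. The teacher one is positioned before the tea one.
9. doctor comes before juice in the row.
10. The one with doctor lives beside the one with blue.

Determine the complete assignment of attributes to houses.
Solution:

House | Drink | Profession | Team | Color
-----------------------------------------
  1   | milk | engineer | Gamma | red
  2   | coffee | teacher | Beta | green
  3   | tea | doctor | Delta | white
  4   | juice | lawyer | Alpha | blue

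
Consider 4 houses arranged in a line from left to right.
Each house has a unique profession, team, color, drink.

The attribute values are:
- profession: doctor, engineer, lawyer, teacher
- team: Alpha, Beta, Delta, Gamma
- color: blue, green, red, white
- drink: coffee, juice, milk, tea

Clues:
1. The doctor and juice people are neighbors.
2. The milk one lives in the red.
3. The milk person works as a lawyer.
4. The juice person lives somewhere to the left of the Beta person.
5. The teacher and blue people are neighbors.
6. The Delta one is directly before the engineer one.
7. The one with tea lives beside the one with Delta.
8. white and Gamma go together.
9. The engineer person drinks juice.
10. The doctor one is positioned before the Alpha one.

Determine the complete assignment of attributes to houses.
Solution:

House | Profession | Team | Color | Drink
-----------------------------------------
  1   | teacher | Gamma | white | tea
  2   | doctor | Delta | blue | coffee
  3   | engineer | Alpha | green | juice
  4   | lawyer | Beta | red | milk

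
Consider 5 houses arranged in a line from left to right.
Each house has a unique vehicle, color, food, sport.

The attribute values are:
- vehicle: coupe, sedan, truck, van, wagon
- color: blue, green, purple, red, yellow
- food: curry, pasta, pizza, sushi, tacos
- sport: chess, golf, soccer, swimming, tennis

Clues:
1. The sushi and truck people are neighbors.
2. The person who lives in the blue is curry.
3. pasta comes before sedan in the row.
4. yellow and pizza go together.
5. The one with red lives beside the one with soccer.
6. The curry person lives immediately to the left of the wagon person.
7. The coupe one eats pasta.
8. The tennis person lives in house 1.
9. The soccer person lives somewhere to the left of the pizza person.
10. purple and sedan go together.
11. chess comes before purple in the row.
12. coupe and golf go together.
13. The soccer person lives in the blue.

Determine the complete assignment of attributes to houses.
Solution:

House | Vehicle | Color | Food | Sport
--------------------------------------
  1   | van | red | sushi | tennis
  2   | truck | blue | curry | soccer
  3   | wagon | yellow | pizza | chess
  4   | coupe | green | pasta | golf
  5   | sedan | purple | tacos | swimming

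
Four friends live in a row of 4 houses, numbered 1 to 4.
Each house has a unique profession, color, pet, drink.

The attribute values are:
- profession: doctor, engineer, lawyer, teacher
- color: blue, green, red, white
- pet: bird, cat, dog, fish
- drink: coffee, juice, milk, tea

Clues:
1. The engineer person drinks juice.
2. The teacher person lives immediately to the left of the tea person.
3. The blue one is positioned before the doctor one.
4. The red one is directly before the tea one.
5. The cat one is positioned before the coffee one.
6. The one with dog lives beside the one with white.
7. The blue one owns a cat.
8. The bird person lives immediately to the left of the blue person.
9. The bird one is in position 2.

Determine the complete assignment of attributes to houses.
Solution:

House | Profession | Color | Pet | Drink
----------------------------------------
  1   | teacher | red | dog | milk
  2   | lawyer | white | bird | tea
  3   | engineer | blue | cat | juice
  4   | doctor | green | fish | coffee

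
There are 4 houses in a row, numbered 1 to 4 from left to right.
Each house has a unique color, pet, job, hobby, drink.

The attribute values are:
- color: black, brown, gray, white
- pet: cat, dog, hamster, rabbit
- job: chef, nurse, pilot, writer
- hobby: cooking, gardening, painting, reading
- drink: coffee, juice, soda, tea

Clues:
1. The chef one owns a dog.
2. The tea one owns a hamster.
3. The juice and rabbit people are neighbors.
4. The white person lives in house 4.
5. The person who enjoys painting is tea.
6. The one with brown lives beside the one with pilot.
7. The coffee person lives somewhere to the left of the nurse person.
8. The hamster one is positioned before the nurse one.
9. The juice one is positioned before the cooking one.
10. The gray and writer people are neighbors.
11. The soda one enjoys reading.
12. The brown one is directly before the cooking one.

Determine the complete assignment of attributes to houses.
Solution:

House | Color | Pet | Job | Hobby | Drink
-----------------------------------------
  1   | brown | dog | chef | gardening | juice
  2   | gray | rabbit | pilot | cooking | coffee
  3   | black | hamster | writer | painting | tea
  4   | white | cat | nurse | reading | soda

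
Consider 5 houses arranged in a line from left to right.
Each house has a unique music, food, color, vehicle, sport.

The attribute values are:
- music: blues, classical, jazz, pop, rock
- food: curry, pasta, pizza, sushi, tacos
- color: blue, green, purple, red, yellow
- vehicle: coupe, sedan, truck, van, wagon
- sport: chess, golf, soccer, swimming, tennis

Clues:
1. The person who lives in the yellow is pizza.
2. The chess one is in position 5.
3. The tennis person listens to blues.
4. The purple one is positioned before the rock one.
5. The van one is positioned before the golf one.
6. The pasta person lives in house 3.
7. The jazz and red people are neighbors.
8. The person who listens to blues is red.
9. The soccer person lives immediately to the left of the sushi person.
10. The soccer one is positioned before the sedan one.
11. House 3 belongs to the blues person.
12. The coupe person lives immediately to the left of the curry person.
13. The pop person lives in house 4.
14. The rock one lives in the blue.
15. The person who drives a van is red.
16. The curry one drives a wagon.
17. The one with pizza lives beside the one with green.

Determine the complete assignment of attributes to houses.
Solution:

House | Music | Food | Color | Vehicle | Sport
----------------------------------------------
  1   | classical | pizza | yellow | truck | soccer
  2   | jazz | sushi | green | sedan | swimming
  3   | blues | pasta | red | van | tennis
  4   | pop | tacos | purple | coupe | golf
  5   | rock | curry | blue | wagon | chess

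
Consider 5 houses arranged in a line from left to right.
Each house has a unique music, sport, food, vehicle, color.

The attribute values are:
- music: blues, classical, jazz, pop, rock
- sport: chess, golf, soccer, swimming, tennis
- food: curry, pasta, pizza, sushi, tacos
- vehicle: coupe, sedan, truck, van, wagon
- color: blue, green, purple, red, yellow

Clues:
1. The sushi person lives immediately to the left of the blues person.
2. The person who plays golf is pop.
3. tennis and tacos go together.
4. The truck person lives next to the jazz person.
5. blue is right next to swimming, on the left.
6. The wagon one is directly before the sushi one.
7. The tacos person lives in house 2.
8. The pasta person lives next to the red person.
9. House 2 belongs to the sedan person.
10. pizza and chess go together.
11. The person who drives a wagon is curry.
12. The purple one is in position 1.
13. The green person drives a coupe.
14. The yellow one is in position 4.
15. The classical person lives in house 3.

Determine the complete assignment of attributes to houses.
Solution:

House | Music | Sport | Food | Vehicle | Color
----------------------------------------------
  1   | pop | golf | pasta | truck | purple
  2   | jazz | tennis | tacos | sedan | red
  3   | classical | soccer | curry | wagon | blue
  4   | rock | swimming | sushi | van | yellow
  5   | blues | chess | pizza | coupe | green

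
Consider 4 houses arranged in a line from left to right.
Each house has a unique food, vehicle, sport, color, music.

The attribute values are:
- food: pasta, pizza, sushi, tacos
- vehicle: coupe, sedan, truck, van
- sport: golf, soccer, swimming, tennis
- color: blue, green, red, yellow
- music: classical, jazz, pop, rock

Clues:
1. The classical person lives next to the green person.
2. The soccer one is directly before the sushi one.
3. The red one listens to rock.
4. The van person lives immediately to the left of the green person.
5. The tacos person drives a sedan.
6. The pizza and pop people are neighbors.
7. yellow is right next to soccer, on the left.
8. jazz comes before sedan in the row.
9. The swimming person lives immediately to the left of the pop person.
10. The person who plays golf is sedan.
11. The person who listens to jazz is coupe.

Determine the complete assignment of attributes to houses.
Solution:

House | Food | Vehicle | Sport | Color | Music
----------------------------------------------
  1   | pizza | van | swimming | yellow | classical
  2   | pasta | truck | soccer | green | pop
  3   | sushi | coupe | tennis | blue | jazz
  4   | tacos | sedan | golf | red | rock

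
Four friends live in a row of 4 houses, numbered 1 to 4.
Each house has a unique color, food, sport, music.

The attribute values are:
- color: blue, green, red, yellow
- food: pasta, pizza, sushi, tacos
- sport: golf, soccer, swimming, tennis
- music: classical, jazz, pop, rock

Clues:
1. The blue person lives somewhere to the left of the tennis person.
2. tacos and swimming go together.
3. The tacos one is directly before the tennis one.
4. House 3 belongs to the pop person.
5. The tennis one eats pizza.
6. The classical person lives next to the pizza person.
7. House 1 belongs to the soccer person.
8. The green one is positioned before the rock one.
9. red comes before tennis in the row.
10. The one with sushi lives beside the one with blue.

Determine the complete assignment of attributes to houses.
Solution:

House | Color | Food | Sport | Music
------------------------------------
  1   | red | sushi | soccer | jazz
  2   | blue | tacos | swimming | classical
  3   | green | pizza | tennis | pop
  4   | yellow | pasta | golf | rock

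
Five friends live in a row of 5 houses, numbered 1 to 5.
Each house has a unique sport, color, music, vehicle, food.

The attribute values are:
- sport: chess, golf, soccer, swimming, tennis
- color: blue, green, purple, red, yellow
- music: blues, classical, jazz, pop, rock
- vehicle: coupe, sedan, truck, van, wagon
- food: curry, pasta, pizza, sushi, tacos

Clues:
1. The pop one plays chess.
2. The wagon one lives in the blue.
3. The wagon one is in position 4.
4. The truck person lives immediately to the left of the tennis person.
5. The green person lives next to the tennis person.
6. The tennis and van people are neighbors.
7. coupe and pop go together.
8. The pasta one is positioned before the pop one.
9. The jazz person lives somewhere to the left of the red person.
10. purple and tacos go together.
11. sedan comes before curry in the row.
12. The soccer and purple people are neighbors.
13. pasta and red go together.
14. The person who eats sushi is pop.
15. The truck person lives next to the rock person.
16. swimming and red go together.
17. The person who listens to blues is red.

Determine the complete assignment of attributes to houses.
Solution:

House | Sport | Color | Music | Vehicle | Food
----------------------------------------------
  1   | soccer | green | jazz | truck | pizza
  2   | tennis | purple | rock | sedan | tacos
  3   | swimming | red | blues | van | pasta
  4   | golf | blue | classical | wagon | curry
  5   | chess | yellow | pop | coupe | sushi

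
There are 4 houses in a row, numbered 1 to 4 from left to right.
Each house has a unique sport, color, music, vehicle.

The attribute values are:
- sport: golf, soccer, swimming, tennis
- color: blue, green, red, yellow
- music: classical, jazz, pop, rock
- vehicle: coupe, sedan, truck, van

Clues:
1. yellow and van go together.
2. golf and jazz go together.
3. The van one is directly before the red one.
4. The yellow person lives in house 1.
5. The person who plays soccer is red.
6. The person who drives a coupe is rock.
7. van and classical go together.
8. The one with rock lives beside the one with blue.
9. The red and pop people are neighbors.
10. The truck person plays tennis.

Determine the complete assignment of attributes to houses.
Solution:

House | Sport | Color | Music | Vehicle
---------------------------------------
  1   | swimming | yellow | classical | van
  2   | soccer | red | rock | coupe
  3   | tennis | blue | pop | truck
  4   | golf | green | jazz | sedan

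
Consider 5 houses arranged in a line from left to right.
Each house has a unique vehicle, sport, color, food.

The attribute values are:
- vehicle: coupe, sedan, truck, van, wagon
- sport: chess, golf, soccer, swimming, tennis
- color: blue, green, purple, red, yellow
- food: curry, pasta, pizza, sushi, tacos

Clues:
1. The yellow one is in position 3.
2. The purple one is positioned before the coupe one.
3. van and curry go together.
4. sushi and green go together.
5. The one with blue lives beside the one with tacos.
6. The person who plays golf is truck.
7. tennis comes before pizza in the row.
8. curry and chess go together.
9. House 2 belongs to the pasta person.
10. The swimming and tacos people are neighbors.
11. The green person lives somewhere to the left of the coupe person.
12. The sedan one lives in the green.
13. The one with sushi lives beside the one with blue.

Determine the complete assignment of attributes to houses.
Solution:

House | Vehicle | Sport | Color | Food
--------------------------------------
  1   | sedan | tennis | green | sushi
  2   | wagon | swimming | blue | pasta
  3   | truck | golf | yellow | tacos
  4   | van | chess | purple | curry
  5   | coupe | soccer | red | pizza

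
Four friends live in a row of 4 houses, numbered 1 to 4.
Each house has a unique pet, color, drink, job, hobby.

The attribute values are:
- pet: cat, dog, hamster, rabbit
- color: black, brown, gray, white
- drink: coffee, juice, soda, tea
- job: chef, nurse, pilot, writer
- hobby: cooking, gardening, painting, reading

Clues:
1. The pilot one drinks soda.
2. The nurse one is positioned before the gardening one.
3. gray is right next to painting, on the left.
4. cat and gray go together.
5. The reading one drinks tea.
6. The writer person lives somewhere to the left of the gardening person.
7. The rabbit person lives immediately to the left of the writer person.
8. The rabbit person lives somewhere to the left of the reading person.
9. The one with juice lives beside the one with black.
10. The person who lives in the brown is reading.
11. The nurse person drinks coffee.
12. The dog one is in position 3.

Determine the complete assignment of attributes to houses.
Solution:

House | Pet | Color | Drink | Job | Hobby
-----------------------------------------
  1   | cat | gray | juice | chef | cooking
  2   | rabbit | black | coffee | nurse | painting
  3   | dog | brown | tea | writer | reading
  4   | hamster | white | soda | pilot | gardening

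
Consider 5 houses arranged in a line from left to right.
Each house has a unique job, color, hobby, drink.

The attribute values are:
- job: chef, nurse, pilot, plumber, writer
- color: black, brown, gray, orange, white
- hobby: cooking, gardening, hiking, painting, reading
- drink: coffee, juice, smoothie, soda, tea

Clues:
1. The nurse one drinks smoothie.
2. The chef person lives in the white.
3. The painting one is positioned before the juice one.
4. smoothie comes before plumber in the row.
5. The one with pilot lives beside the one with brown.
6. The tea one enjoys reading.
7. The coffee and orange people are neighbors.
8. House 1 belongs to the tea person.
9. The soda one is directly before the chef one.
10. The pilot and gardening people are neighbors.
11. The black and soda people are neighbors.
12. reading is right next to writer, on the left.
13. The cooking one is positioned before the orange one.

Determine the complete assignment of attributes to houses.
Solution:

House | Job | Color | Hobby | Drink
-----------------------------------
  1   | pilot | black | reading | tea
  2   | writer | brown | gardening | soda
  3   | chef | white | cooking | coffee
  4   | nurse | orange | painting | smoothie
  5   | plumber | gray | hiking | juice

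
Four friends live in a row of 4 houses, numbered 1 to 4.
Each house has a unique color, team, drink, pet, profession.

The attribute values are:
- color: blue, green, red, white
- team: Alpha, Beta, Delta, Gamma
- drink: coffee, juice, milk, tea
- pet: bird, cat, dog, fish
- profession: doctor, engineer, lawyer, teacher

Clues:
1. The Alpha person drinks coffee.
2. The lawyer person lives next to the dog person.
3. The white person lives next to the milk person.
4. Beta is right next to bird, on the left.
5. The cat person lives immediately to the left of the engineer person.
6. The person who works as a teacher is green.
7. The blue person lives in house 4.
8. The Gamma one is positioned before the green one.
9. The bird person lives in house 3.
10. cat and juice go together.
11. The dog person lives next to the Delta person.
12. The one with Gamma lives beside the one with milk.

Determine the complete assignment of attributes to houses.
Solution:

House | Color | Team | Drink | Pet | Profession
-----------------------------------------------
  1   | white | Gamma | juice | cat | lawyer
  2   | red | Beta | milk | dog | engineer
  3   | green | Delta | tea | bird | teacher
  4   | blue | Alpha | coffee | fish | doctor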